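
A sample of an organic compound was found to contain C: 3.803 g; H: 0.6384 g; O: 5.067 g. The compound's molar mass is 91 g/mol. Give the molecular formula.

C3H6O3

Moles — C: 3.803 / 12.01 = 0.3167 mol; H: 0.6384 / 1.008 = 0.6333 mol; O: 5.067 / 16.00 = 0.3167 mol
Smallest is C at 0.3167 mol; normalising gives C 1.000, H 2.000, O 1.000
→ CH2O
Empirical-formula mass = 30.03 g/mol
n = 91 / 30.03 = 3.03 ≈ 3
Molecular formula = (CH2O)×3 = C3H6O3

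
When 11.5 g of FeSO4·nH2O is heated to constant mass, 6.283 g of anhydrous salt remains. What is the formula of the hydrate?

FeSO4·7H2O

Mass of water lost = 11.5 − 6.283 = 5.217 g → 5.217 / 18.02 = 0.2895 mol H2O
Molar mass of FeSO4 = 151.92 g/mol → mol FeSO4 = 6.283 / 151.92 = 0.04136
n = 0.2895 / 0.04136 = 7.00 ≈ 7 → FeSO4·7H2O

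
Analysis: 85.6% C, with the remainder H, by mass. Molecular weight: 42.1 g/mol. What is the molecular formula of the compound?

Assume 100 g: 85.6 g C, 14.4 g H.
Moles — C: 85.6 / 12.01 = 7.127 mol; H: 14.4 / 1.008 = 14.29 mol
Divide by the smallest (7.127 mol C): C 1.000, H 2.004
Ratio ≈ 1:2, so the empirical formula is CH2
Empirical-formula mass = 14.03 g/mol
n = 42.1 / 14.03 = 3.00 ≈ 3
Molecular formula = (CH2)×3 = C3H6

C3H6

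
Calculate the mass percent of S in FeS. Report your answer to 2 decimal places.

Molar mass = 1(55.85) + 1(32.07) = 87.920 g/mol
Mass of S per mole = 1 × 32.07 = 32.070 g
% S = 32.070 / 87.920 × 100 = 36.48%

36.48%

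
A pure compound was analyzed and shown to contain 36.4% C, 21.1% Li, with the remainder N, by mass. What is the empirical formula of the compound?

CLiN

Assume 100 g: 36.4 g C, 21.1 g Li, 42.5 g N.
Moles — C: 36.4 / 12.01 = 3.031 mol; Li: 21.1 / 6.94 = 3.04 mol; N: 42.5 / 14.01 = 3.034 mol
Ratios (÷ 3.031): C 1.000, Li 1.003, N 1.001
→ CLiN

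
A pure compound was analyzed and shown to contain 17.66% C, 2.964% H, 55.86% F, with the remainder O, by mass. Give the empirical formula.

Assume 100 g: 17.66 g C, 2.964 g H, 55.86 g F, 23.516 g O.
Moles — C: 17.66 / 12.01 = 1.47 mol; H: 2.964 / 1.008 = 2.94 mol; F: 55.86 / 19.00 = 2.94 mol; O: 23.516 / 16.00 = 1.47 mol
Ratios (÷ 1.47): C 1.000, H 2.001, F 2.000, O 1.000
≈ 1:2:2:1 → CH2F2O

CH2F2O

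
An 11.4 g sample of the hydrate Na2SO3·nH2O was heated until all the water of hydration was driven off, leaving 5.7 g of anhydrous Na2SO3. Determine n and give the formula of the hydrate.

Na2SO3·7H2O

Mass of water lost = 11.4 − 5.7 = 5.7 g → 5.7 / 18.02 = 0.3163 mol H2O
Molar mass of Na2SO3 = 126.05 g/mol → mol Na2SO3 = 5.7 / 126.05 = 0.04522
n = 0.3163 / 0.04522 = 7.00 ≈ 7 → Na2SO3·7H2O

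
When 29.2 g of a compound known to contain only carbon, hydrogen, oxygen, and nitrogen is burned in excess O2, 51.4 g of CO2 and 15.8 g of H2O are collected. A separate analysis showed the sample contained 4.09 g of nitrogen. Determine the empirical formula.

mol C = 51.4 / 44.01 = 1.168; mass C = 1.168 × 12.01 = 14.03 g
mol H = 2 × (15.8 / 18.02) = 1.754; mass H = 1.754 × 1.008 = 1.768 g
mol N = 4.09 / 14.01 = 0.2919
mass O = 29.2 − (19.88) = 9.316 g → mol O = 0.5822
Smallest is N at 0.2919 mol; normalising gives C 4.001, H 6.007, N 1.000, O 1.994
→ C4H6NO2

C4H6NO2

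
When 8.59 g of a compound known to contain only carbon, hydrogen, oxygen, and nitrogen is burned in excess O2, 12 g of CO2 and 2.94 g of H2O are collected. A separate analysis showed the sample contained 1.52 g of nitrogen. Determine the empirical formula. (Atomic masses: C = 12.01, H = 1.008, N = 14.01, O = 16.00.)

mol C = 12 / 44.01 = 0.2727; mass C = 0.2727 × 12.01 = 3.275 g
mol H = 2 × (2.94 / 18.02) = 0.3263; mass H = 0.3263 × 1.008 = 0.3289 g
mol N = 1.52 / 14.01 = 0.1085
mass O = 8.59 − (5.124) = 3.466 g → mol O = 0.2166
Divide by the smallest (0.1085 mol N): C 2.513, H 3.008, N 1.000, O 1.997
Multiply by 2: C 5.03, H 6.02, N 2.00, O 3.99 → C5H6N2O4

C5H6N2O4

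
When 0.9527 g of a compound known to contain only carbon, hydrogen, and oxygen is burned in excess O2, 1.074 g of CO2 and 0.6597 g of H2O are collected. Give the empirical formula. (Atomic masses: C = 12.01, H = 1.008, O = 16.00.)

C2H6O3

mol C = 1.074 / 44.01 = 0.02440; mass C = 0.02440 × 12.01 = 0.2931 g
mol H = 2 × (0.6597 / 18.02) = 0.07322; mass H = 0.07322 × 1.008 = 0.07380 g
mass O = 0.9527 − (0.3669) = 0.5858 g → mol O = 0.03661
Divide by the smallest (0.0244 mol C): C 1.000, H 3.000, O 1.500
Multiply by 2: C 2.00, H 6.00, O 3.00 → C2H6O3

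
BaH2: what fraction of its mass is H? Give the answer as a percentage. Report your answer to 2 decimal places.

Molar mass = 1(137.33) + 2(1.008) = 139.346 g/mol
Mass of H per mole = 2 × 1.008 = 2.016 g
% H = 2.016 / 139.346 × 100 = 1.45%

1.45%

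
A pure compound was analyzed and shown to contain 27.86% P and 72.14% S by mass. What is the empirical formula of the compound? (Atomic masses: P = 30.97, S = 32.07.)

Assume 100 g: 27.86 g P, 72.14 g S.
Moles — P: 27.86 / 30.97 = 0.8996 mol; S: 72.14 / 32.07 = 2.249 mol
Divide by the smallest (0.8996 mol P): P 1.000, S 2.501
Multiply by 2: P 2.00, S 5.00 → P2S5

P2S5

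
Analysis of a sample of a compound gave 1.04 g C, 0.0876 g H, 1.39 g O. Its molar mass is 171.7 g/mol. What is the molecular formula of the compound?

n(C) = 1.04/12.01 = 0.08659, n(H) = 0.0876/1.008 = 0.0869, n(O) = 1.39/16.00 = 0.08687
Smallest is C at 0.08659 mol; normalising gives C 1.000, H 1.004, O 1.003
Ratio ≈ 1:1:1, so the empirical formula is CHO
Empirical-formula mass = 29.02 g/mol
n = 171.7 / 29.02 = 5.92 ≈ 6
Molecular formula = (CHO)×6 = C6H6O6

C6H6O6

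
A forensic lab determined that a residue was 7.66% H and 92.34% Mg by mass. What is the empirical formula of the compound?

H2Mg

Assume 100 g: 7.66 g H, 92.34 g Mg.
n(H) = 7.66/1.008 = 7.599, n(Mg) = 92.34/24.31 = 3.798
Divide by the smallest (3.798 mol Mg): H 2.001, Mg 1.000
Ratio ≈ 2:1, so the empirical formula is H2Mg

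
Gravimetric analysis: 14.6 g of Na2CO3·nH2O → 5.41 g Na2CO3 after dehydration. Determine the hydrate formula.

Na2CO3·10H2O

Mass of water lost = 14.6 − 5.41 = 9.19 g → 9.19 / 18.02 = 0.51 mol H2O
Molar mass of Na2CO3 = 105.99 g/mol → mol Na2CO3 = 5.41 / 105.99 = 0.05104
n = 0.51 / 0.05104 = 9.99 ≈ 10 → Na2CO3·10H2O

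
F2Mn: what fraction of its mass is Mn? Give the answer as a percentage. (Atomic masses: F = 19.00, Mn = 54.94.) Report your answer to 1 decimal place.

Molar mass = 2(19.00) + 1(54.94) = 92.940 g/mol
Mass of Mn per mole = 1 × 54.94 = 54.940 g
% Mn = 54.940 / 92.940 × 100 = 59.1%

59.1%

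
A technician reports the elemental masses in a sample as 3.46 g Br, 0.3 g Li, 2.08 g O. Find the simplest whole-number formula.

n(Br) = 3.46/79.90 = 0.0433, n(Li) = 0.3/6.94 = 0.04323, n(O) = 2.08/16.00 = 0.13
Ratios (÷ 0.04323): Br 1.002, Li 1.000, O 3.007
≈ 1:1:3 → BrLiO3

BrLiO3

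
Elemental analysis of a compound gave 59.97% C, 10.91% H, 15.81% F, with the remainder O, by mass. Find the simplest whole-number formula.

Assume 100 g: 59.97 g C, 10.91 g H, 15.81 g F, 13.31 g O.
Moles — C: 59.97 / 12.01 = 4.993 mol; H: 10.91 / 1.008 = 10.82 mol; F: 15.81 / 19.00 = 0.8321 mol; O: 13.31 / 16.00 = 0.8319 mol
Smallest is O at 0.8319 mol; normalising gives C 6.003, H 13.011, F 1.000, O 1.000
Ratio ≈ 6:13:1:1, so the empirical formula is C6H13FO

C6H13FO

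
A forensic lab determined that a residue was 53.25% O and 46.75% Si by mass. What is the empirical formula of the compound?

Assume 100 g: 53.25 g O, 46.75 g Si.
O: 53.25 g ÷ 16.00 g/mol = 3.328 mol
Si: 46.75 g ÷ 28.09 g/mol = 1.664 mol
Smallest is Si at 1.664 mol; normalising gives O 2.000, Si 1.000
≈ 2:1 → O2Si

O2Si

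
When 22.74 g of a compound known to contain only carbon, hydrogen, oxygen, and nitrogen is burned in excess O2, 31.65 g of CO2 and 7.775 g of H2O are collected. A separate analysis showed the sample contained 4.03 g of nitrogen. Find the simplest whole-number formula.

C5H6N2O4

mol C = 31.65 / 44.01 = 0.7192; mass C = 0.7192 × 12.01 = 8.637 g
mol H = 2 × (7.775 / 18.02) = 0.8629; mass H = 0.8629 × 1.008 = 0.8698 g
mol N = 4.03 / 14.01 = 0.2877
mass O = 22.74 − (13.54) = 9.203 g → mol O = 0.5752
Ratios (÷ 0.2877): C 2.500, H 3.000, N 1.000, O 2.000
×2: C 5.00, H 6.00, N 2.00, O 4.00 → C5H6N2O4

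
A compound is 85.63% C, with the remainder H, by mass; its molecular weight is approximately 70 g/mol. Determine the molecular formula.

C5H10

Assume 100 g: 85.63 g C, 14.37 g H.
C: 85.63 g ÷ 12.01 g/mol = 7.13 mol
H: 14.37 g ÷ 1.008 g/mol = 14.26 mol
Smallest is C at 7.13 mol; normalising gives C 1.000, H 1.999
≈ 1:2 → CH2
Empirical-formula mass = 14.03 g/mol
n = 70 / 14.03 = 4.99 ≈ 5
Molecular formula = (CH2)×5 = C5H10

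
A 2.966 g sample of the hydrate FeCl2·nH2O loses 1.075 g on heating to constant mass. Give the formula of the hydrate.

FeCl2·4H2O

Mass of anhydrous FeCl2 = 2.966 − 1.075 = 1.891 g
mol H2O = 1.075 / 18.02 = 0.05966
Molar mass of FeCl2 = 126.75 g/mol → mol FeCl2 = 1.891 / 126.75 = 0.01492
n = 0.05966 / 0.01492 = 4.00 ≈ 4 → FeCl2·4H2O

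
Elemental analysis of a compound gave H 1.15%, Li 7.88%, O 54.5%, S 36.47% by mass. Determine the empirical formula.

HLiO3S

Assume 100 g: 1.15 g H, 7.88 g Li, 54.5 g O, 36.47 g S.
H: 1.15 g ÷ 1.008 g/mol = 1.141 mol
Li: 7.88 g ÷ 6.94 g/mol = 1.135 mol
O: 54.5 g ÷ 16.00 g/mol = 3.406 mol
S: 36.47 g ÷ 32.07 g/mol = 1.137 mol
Divide by the smallest (1.135 mol Li): H 1.005, Li 1.000, O 3.000, S 1.002
→ HLiO3S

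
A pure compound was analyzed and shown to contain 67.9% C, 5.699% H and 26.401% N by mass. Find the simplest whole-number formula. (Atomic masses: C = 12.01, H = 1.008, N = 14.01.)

Assume 100 g: 67.9 g C, 5.699 g H, 26.401 g N.
Moles — C: 67.9 / 12.01 = 5.654 mol; H: 5.699 / 1.008 = 5.654 mol; N: 26.401 / 14.01 = 1.884 mol
Divide by the smallest (1.884 mol N): C 3.000, H 3.000, N 1.000
→ C3H3N

C3H3N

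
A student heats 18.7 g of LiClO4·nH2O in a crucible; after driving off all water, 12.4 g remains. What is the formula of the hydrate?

Mass of water lost = 18.7 − 12.4 = 6.3 g → 6.3 / 18.02 = 0.3496 mol H2O
Molar mass of LiClO4 = 106.39 g/mol → mol LiClO4 = 12.4 / 106.39 = 0.1166
n = 0.3496 / 0.1166 = 3.00 ≈ 3 → LiClO4·3H2O

LiClO4·3H2O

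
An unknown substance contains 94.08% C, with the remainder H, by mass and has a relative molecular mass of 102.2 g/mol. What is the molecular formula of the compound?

Assume 100 g: 94.08 g C, 5.92 g H.
Moles — C: 94.08 / 12.01 = 7.833 mol; H: 5.92 / 1.008 = 5.873 mol
Divide by the smallest (5.873 mol H): C 1.334, H 1.000
×3: C 4.00, H 3.00 → C4H3
Empirical-formula mass = 51.06 g/mol
n = 102.2 / 51.06 = 2.00 ≈ 2
Molecular formula = (C4H3)×2 = C8H6

C8H6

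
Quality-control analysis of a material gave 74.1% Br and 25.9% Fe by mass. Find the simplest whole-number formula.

Assume 100 g: 74.1 g Br, 25.9 g Fe.
n(Br) = 74.1/79.90 = 0.9274, n(Fe) = 25.9/55.85 = 0.4637
Ratios (÷ 0.4637): Br 2.000, Fe 1.000
→ Br2Fe

Br2Fe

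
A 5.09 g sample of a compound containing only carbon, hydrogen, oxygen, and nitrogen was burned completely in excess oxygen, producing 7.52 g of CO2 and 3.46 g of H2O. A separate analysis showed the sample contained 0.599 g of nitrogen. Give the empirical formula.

C4H9NO3

mol C = 7.52 / 44.01 = 0.1709; mass C = 0.1709 × 12.01 = 2.052 g
mol H = 2 × (3.46 / 18.02) = 0.3840; mass H = 0.3840 × 1.008 = 0.3871 g
mol N = 0.599 / 14.01 = 0.04276
mass O = 5.09 − (3.038) = 2.052 g → mol O = 0.1282
Divide by the smallest (0.04276 mol N): C 3.996, H 8.982, N 1.000, O 2.999
Ratio ≈ 4:9:1:3, so the empirical formula is C4H9NO3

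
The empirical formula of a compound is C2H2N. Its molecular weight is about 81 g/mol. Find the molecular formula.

C4H4N2

Empirical-formula mass = 40.05 g/mol
n = 81 / 40.05 = 2.02 ≈ 2
Molecular formula = (C2H2N)2 = C4H4N2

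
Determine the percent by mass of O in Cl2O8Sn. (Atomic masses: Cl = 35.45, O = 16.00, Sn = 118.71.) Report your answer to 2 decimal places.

40.30%

Molar mass = 2(35.45) + 8(16.00) + 1(118.71) = 317.610 g/mol
Mass of O per mole = 8 × 16.00 = 128.000 g
% O = 128.000 / 317.610 × 100 = 40.30%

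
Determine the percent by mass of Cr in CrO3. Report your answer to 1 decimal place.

Molar mass = 1(52.00) + 3(16.00) = 100.000 g/mol
Mass of Cr per mole = 1 × 52.00 = 52.000 g
% Cr = 52.000 / 100.000 × 100 = 52.0%

52.0%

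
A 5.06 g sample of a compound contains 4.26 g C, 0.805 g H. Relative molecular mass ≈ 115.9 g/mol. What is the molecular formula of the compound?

C8H18

Moles — C: 4.26 / 12.01 = 0.3547 mol; H: 0.805 / 1.008 = 0.7986 mol
Divide by the smallest (0.3547 mol C): C 1.000, H 2.251
×4: C 4.00, H 9.01 → C4H9
Empirical-formula mass = 57.11 g/mol
n = 115.9 / 57.11 = 2.03 ≈ 2
Molecular formula = (C4H9)×2 = C8H18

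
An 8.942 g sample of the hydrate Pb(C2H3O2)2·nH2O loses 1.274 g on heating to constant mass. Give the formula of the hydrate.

Pb(C2H3O2)2·3H2O

Mass of anhydrous Pb(C2H3O2)2 = 8.942 − 1.274 = 7.668 g
mol H2O = 1.274 / 18.02 = 0.0707
Molar mass of Pb(C2H3O2)2 = 325.29 g/mol → mol Pb(C2H3O2)2 = 7.668 / 325.29 = 0.02357
n = 0.0707 / 0.02357 = 3.00 ≈ 3 → Pb(C2H3O2)2·3H2O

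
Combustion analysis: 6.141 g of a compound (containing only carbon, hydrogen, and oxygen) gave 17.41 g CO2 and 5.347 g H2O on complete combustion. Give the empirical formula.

mol C = 17.41 / 44.01 = 0.3956; mass C = 0.3956 × 12.01 = 4.751 g
mol H = 2 × (5.347 / 18.02) = 0.5935; mass H = 0.5935 × 1.008 = 0.5982 g
mass O = 6.141 − (5.349) = 0.7917 g → mol O = 0.04948
Smallest is O at 0.04948 mol; normalising gives C 7.994, H 11.993, O 1.000
Ratio ≈ 8:12:1, so the empirical formula is C8H12O

C8H12O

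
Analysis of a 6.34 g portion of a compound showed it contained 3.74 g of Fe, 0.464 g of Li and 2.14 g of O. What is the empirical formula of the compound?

FeLiO2

n(Fe) = 3.74/55.85 = 0.06697, n(Li) = 0.464/6.94 = 0.06686, n(O) = 2.14/16.00 = 0.1338
Ratios (÷ 0.06686): Fe 1.002, Li 1.000, O 2.000
Ratio ≈ 1:1:2, so the empirical formula is FeLiO2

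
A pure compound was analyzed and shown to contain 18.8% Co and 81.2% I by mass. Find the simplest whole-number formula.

CoI2

Assume 100 g: 18.8 g Co, 81.2 g I.
Moles — Co: 18.8 / 58.93 = 0.319 mol; I: 81.2 / 126.90 = 0.6399 mol
Divide by the smallest (0.319 mol Co): Co 1.000, I 2.006
≈ 1:2 → CoI2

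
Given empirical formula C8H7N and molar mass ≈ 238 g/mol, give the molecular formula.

Empirical-formula mass = 117.15 g/mol
n = 238 / 117.15 = 2.03 ≈ 2
Molecular formula = (C8H7N)2 = C16H14N2

C16H14N2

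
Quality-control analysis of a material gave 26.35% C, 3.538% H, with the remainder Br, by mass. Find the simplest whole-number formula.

C5H8Br2

Assume 100 g: 26.35 g C, 3.538 g H, 70.112 g Br.
Moles — C: 26.35 / 12.01 = 2.194 mol; H: 3.538 / 1.008 = 3.51 mol; Br: 70.112 / 79.90 = 0.8775 mol
Divide by the smallest (0.8775 mol Br): C 2.500, H 4.000, Br 1.000
Multiply by 2: C 5.00, H 8.00, Br 2.00 → C5H8Br2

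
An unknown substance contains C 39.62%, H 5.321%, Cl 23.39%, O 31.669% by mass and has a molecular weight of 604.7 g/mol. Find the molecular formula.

Assume 100 g: 39.62 g C, 5.321 g H, 23.39 g Cl, 31.669 g O.
C: 39.62 g ÷ 12.01 g/mol = 3.299 mol
H: 5.321 g ÷ 1.008 g/mol = 5.279 mol
Cl: 23.39 g ÷ 35.45 g/mol = 0.6598 mol
O: 31.669 g ÷ 16.00 g/mol = 1.979 mol
Smallest is Cl at 0.6598 mol; normalising gives C 5.000, H 8.001, Cl 1.000, O 3.000
→ C5H8ClO3
Empirical-formula mass = 151.56 g/mol
n = 604.7 / 151.56 = 3.99 ≈ 4
Molecular formula = (C5H8ClO3)×4 = C20H32Cl4O12

C20H32Cl4O12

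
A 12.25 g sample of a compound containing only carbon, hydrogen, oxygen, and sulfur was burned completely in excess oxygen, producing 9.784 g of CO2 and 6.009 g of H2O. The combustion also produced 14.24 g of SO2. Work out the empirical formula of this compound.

mol C = 9.784 / 44.01 = 0.2223; mass C = 0.2223 × 12.01 = 2.670 g
mol H = 2 × (6.009 / 18.02) = 0.6669; mass H = 0.6669 × 1.008 = 0.6723 g
mol S = 14.24 / 64.07 = 0.2223; mass S = 7.128 g
mass O = 12.25 − (10.47) = 1.780 g → mol O = 0.1112
Ratios (÷ 0.1112): C 1.998, H 5.995, O 1.000, S 1.998
→ C2H6OS2

C2H6OS2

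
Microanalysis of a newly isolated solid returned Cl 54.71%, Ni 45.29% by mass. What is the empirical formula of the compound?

Assume 100 g: 54.71 g Cl, 45.29 g Ni.
Moles — Cl: 54.71 / 35.45 = 1.543 mol; Ni: 45.29 / 58.69 = 0.7717 mol
Ratios (÷ 0.7717): Cl 2.000, Ni 1.000
Ratio ≈ 2:1, so the empirical formula is Cl2Ni

Cl2Ni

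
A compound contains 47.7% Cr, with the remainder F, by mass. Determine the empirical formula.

CrF3

Assume 100 g: 47.7 g Cr, 52.3 g F.
Cr: 47.7 g ÷ 52.00 g/mol = 0.9173 mol
F: 52.3 g ÷ 19.00 g/mol = 2.753 mol
Smallest is Cr at 0.9173 mol; normalising gives Cr 1.000, F 3.001
Ratio ≈ 1:3, so the empirical formula is CrF3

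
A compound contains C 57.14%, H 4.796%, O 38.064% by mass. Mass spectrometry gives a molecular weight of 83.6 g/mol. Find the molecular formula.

C4H4O2

Assume 100 g: 57.14 g C, 4.796 g H, 38.064 g O.
n(C) = 57.14/12.01 = 4.758, n(H) = 4.796/1.008 = 4.758, n(O) = 38.064/16.00 = 2.379
Divide by the smallest (2.379 mol O): C 2.000, H 2.000, O 1.000
≈ 2:2:1 → C2H2O
Empirical-formula mass = 42.04 g/mol
n = 83.6 / 42.04 = 1.99 ≈ 2
Molecular formula = (C2H2O)×2 = C4H4O2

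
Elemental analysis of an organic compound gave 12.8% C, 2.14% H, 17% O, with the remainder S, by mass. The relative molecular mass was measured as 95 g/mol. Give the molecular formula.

Assume 100 g: 12.8 g C, 2.14 g H, 17 g O, 68.06 g S.
n(C) = 12.8/12.01 = 1.066, n(H) = 2.14/1.008 = 2.123, n(O) = 17/16.00 = 1.062, n(S) = 68.06/32.07 = 2.122
Ratios (÷ 1.062): C 1.003, H 1.998, O 1.000, S 1.997
Ratio ≈ 1:2:1:2, so the empirical formula is CH2OS2
Empirical-formula mass = 94.17 g/mol
n = 95 / 94.17 = 1.01 ≈ 1
Molecular formula = empirical formula = CH2OS2

CH2OS2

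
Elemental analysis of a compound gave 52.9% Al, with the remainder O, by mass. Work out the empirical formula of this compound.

Al2O3

Assume 100 g: 52.9 g Al, 47.1 g O.
Moles — Al: 52.9 / 26.98 = 1.961 mol; O: 47.1 / 16.00 = 2.944 mol
Smallest is Al at 1.961 mol; normalising gives Al 1.000, O 1.501
×2: Al 2.00, O 3.00 → Al2O3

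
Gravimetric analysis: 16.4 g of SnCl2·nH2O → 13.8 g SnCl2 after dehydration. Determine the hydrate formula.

Mass of water lost = 16.4 − 13.8 = 2.6 g → 2.6 / 18.02 = 0.1443 mol H2O
Molar mass of SnCl2 = 189.61 g/mol → mol SnCl2 = 13.8 / 189.61 = 0.07278
n = 0.1443 / 0.07278 = 1.98 ≈ 2 → SnCl2·2H2O

SnCl2·2H2O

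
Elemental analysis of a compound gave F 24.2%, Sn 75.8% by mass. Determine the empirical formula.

Assume 100 g: 24.2 g F, 75.8 g Sn.
F: 24.2 g ÷ 19.00 g/mol = 1.274 mol
Sn: 75.8 g ÷ 118.71 g/mol = 0.6385 mol
Ratios (÷ 0.6385): F 1.995, Sn 1.000
Ratio ≈ 2:1, so the empirical formula is F2Sn

F2Sn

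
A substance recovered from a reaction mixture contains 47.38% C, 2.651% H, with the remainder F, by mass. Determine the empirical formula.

Assume 100 g: 47.38 g C, 2.651 g H, 49.969 g F.
n(C) = 47.38/12.01 = 3.945, n(H) = 2.651/1.008 = 2.63, n(F) = 49.969/19.00 = 2.63
Smallest is F at 2.63 mol; normalising gives C 1.500, H 1.000, F 1.000
Scaling by 2: C 3.00, H 2.00, F 2.00 → C3H2F2

C3H2F2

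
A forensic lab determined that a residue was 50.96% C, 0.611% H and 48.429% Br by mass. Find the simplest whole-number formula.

Assume 100 g: 50.96 g C, 0.611 g H, 48.429 g Br.
n(C) = 50.96/12.01 = 4.243, n(H) = 0.611/1.008 = 0.6062, n(Br) = 48.429/79.90 = 0.6061
Divide by the smallest (0.6061 mol Br): C 7.000, H 1.000, Br 1.000
Ratio ≈ 7:1:1, so the empirical formula is C7HBr

C7HBr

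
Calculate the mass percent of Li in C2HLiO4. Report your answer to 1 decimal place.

7.2%

Molar mass = 2(12.01) + 1(1.008) + 1(6.94) + 4(16.00) = 95.968 g/mol
Mass of Li per mole = 1 × 6.94 = 6.940 g
% Li = 6.940 / 95.968 × 100 = 7.2%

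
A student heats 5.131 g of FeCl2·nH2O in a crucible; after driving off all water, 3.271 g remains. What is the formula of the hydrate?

FeCl2·4H2O

Mass of water lost = 5.131 − 3.271 = 1.86 g → 1.86 / 18.02 = 0.1032 mol H2O
Molar mass of FeCl2 = 126.75 g/mol → mol FeCl2 = 3.271 / 126.75 = 0.02581
n = 0.1032 / 0.02581 = 4.00 ≈ 4 → FeCl2·4H2O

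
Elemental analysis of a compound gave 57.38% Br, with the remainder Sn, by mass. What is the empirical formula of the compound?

Assume 100 g: 57.38 g Br, 42.62 g Sn.
Br: 57.38 g ÷ 79.90 g/mol = 0.7181 mol
Sn: 42.62 g ÷ 118.71 g/mol = 0.359 mol
Smallest is Sn at 0.359 mol; normalising gives Br 2.000, Sn 1.000
≈ 2:1 → Br2Sn

Br2Sn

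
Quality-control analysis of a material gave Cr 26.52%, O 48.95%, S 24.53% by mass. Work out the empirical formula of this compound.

Cr2O12S3

Assume 100 g: 26.52 g Cr, 48.95 g O, 24.53 g S.
n(Cr) = 26.52/52.00 = 0.51, n(O) = 48.95/16.00 = 3.059, n(S) = 24.53/32.07 = 0.7649
Divide by the smallest (0.51 mol Cr): Cr 1.000, O 5.999, S 1.500
Scaling by 2: Cr 2.00, O 12.00, S 3.00 → Cr2O12S3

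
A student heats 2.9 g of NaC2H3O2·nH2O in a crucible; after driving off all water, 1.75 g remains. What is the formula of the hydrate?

NaC2H3O2·3H2O

Mass of water lost = 2.9 − 1.75 = 1.15 g → 1.15 / 18.02 = 0.06382 mol H2O
Molar mass of NaC2H3O2 = 82.03 g/mol → mol NaC2H3O2 = 1.75 / 82.03 = 0.02133
n = 0.06382 / 0.02133 = 2.99 ≈ 3 → NaC2H3O2·3H2O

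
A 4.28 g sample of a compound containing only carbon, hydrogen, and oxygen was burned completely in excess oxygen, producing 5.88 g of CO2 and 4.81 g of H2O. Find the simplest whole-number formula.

mol C = 5.88 / 44.01 = 0.1336; mass C = 0.1336 × 12.01 = 1.605 g
mol H = 2 × (4.81 / 18.02) = 0.5339; mass H = 0.5339 × 1.008 = 0.5381 g
mass O = 4.28 − (2.143) = 2.137 g → mol O = 0.1336
Divide by the smallest (0.1336 mol O): C 1.000, H 3.997, O 1.000
Ratio ≈ 1:4:1, so the empirical formula is CH4O

CH4O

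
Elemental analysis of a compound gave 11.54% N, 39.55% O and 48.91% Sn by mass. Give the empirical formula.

N2O6Sn

Assume 100 g: 11.54 g N, 39.55 g O, 48.91 g Sn.
n(N) = 11.54/14.01 = 0.8237, n(O) = 39.55/16.00 = 2.472, n(Sn) = 48.91/118.71 = 0.412
Smallest is Sn at 0.412 mol; normalising gives N 1.999, O 6.000, Sn 1.000
→ N2O6Sn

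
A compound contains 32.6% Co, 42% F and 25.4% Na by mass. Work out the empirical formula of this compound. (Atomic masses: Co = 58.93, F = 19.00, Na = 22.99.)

CoF4Na2

Assume 100 g: 32.6 g Co, 42 g F, 25.4 g Na.
Co: 32.6 g ÷ 58.93 g/mol = 0.5532 mol
F: 42 g ÷ 19.00 g/mol = 2.211 mol
Na: 25.4 g ÷ 22.99 g/mol = 1.105 mol
Divide by the smallest (0.5532 mol Co): Co 1.000, F 3.996, Na 1.997
Ratio ≈ 1:4:2, so the empirical formula is CoF4Na2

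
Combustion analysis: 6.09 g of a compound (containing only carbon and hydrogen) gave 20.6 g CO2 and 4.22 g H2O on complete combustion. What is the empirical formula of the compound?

CH

mol C = 20.6 / 44.01 = 0.4681; mass C = 0.4681 × 12.01 = 5.622 g
mol H = 2 × (4.22 / 18.02) = 0.4684; mass H = 0.4684 × 1.008 = 0.4721 g
Divide by the smallest (0.4681 mol C): C 1.000, H 1.001
→ CH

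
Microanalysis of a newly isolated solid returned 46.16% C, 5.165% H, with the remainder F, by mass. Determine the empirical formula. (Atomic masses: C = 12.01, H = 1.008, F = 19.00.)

Assume 100 g: 46.16 g C, 5.165 g H, 48.675 g F.
n(C) = 46.16/12.01 = 3.843, n(H) = 5.165/1.008 = 5.124, n(F) = 48.675/19.00 = 2.562
Smallest is F at 2.562 mol; normalising gives C 1.500, H 2.000, F 1.000
Scaling by 2: C 3.00, H 4.00, F 2.00 → C3H4F2

C3H4F2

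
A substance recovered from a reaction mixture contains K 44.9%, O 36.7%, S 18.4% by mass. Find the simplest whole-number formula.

K2O4S

Assume 100 g: 44.9 g K, 36.7 g O, 18.4 g S.
K: 44.9 g ÷ 39.10 g/mol = 1.148 mol
O: 36.7 g ÷ 16.00 g/mol = 2.294 mol
S: 18.4 g ÷ 32.07 g/mol = 0.5737 mol
Smallest is S at 0.5737 mol; normalising gives K 2.001, O 3.998, S 1.000
≈ 2:4:1 → K2O4S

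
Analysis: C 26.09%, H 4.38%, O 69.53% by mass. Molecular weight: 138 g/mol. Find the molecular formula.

C3H6O6

Assume 100 g: 26.09 g C, 4.38 g H, 69.53 g O.
C: 26.09 g ÷ 12.01 g/mol = 2.172 mol
H: 4.38 g ÷ 1.008 g/mol = 4.345 mol
O: 69.53 g ÷ 16.00 g/mol = 4.346 mol
Divide by the smallest (2.172 mol C): C 1.000, H 2.000, O 2.000
→ CH2O2
Empirical-formula mass = 46.03 g/mol
n = 138 / 46.03 = 3.00 ≈ 3
Molecular formula = (CH2O2)×3 = C3H6O6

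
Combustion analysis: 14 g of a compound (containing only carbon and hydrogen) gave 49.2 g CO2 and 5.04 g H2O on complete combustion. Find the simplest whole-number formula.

C2H

mol C = 49.2 / 44.01 = 1.118; mass C = 1.118 × 12.01 = 13.43 g
mol H = 2 × (5.04 / 18.02) = 0.5594; mass H = 0.5594 × 1.008 = 0.5639 g
Divide by the smallest (0.5594 mol H): C 1.999, H 1.000
→ C2H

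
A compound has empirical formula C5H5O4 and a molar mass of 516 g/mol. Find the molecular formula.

C20H20O16

Empirical-formula mass = 129.09 g/mol
n = 516 / 129.09 = 4.00 ≈ 4
Molecular formula = (C5H5O4)4 = C20H20O16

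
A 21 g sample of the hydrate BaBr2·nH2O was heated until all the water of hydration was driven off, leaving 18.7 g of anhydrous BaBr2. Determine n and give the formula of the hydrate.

BaBr2·2H2O

Mass of water lost = 21 − 18.7 = 2.3 g → 2.3 / 18.02 = 0.1276 mol H2O
Molar mass of BaBr2 = 297.13 g/mol → mol BaBr2 = 18.7 / 297.13 = 0.06294
n = 0.1276 / 0.06294 = 2.03 ≈ 2 → BaBr2·2H2O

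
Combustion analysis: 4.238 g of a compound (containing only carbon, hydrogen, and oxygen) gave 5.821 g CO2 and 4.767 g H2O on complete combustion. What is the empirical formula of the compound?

mol C = 5.821 / 44.01 = 0.1323; mass C = 0.1323 × 12.01 = 1.589 g
mol H = 2 × (4.767 / 18.02) = 0.5291; mass H = 0.5291 × 1.008 = 0.5333 g
mass O = 4.238 − (2.122) = 2.116 g → mol O = 0.1323
Ratios (÷ 0.1323): C 1.000, H 4.000, O 1.000
≈ 1:4:1 → CH4O

CH4O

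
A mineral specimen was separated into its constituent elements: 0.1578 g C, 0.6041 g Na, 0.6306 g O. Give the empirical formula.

CNa2O3

Moles — C: 0.1578 / 12.01 = 0.01314 mol; Na: 0.6041 / 22.99 = 0.02628 mol; O: 0.6306 / 16.00 = 0.03941 mol
Ratios (÷ 0.01314): C 1.000, Na 2.000, O 3.000
→ CNa2O3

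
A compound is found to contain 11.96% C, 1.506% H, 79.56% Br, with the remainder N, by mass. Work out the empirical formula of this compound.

C2H3Br2N

Assume 100 g: 11.96 g C, 1.506 g H, 79.56 g Br, 6.974 g N.
Moles — C: 11.96 / 12.01 = 0.9958 mol; H: 1.506 / 1.008 = 1.494 mol; Br: 79.56 / 79.90 = 0.9957 mol; N: 6.974 / 14.01 = 0.4978 mol
Ratios (÷ 0.4978): C 2.001, H 3.001, Br 2.000, N 1.000
Ratio ≈ 2:3:2:1, so the empirical formula is C2H3Br2N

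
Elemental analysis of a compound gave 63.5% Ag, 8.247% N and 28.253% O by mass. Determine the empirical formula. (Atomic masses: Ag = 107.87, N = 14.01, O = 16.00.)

AgNO3

Assume 100 g: 63.5 g Ag, 8.247 g N, 28.253 g O.
n(Ag) = 63.5/107.87 = 0.5887, n(N) = 8.247/14.01 = 0.5887, n(O) = 28.253/16.00 = 1.766
Ratios (÷ 0.5887): Ag 1.000, N 1.000, O 3.000
Ratio ≈ 1:1:3, so the empirical formula is AgNO3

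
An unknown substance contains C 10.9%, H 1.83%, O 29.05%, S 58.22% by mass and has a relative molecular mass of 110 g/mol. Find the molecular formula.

CH2O2S2

Assume 100 g: 10.9 g C, 1.83 g H, 29.05 g O, 58.22 g S.
C: 10.9 g ÷ 12.01 g/mol = 0.9076 mol
H: 1.83 g ÷ 1.008 g/mol = 1.815 mol
O: 29.05 g ÷ 16.00 g/mol = 1.816 mol
S: 58.22 g ÷ 32.07 g/mol = 1.815 mol
Ratios (÷ 0.9076): C 1.000, H 2.000, O 2.001, S 2.000
≈ 1:2:2:2 → CH2O2S2
Empirical-formula mass = 110.17 g/mol
n = 110 / 110.17 = 1.00 ≈ 1
Molecular formula = empirical formula = CH2O2S2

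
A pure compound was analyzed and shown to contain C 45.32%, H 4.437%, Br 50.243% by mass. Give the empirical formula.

Assume 100 g: 45.32 g C, 4.437 g H, 50.243 g Br.
n(C) = 45.32/12.01 = 3.774, n(H) = 4.437/1.008 = 4.402, n(Br) = 50.243/79.90 = 0.6288
Ratios (÷ 0.6288): C 6.001, H 7.000, Br 1.000
Ratio ≈ 6:7:1, so the empirical formula is C6H7Br

C6H7Br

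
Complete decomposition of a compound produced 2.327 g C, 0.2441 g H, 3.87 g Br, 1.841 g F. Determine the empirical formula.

n(C) = 2.327/12.01 = 0.1938, n(H) = 0.2441/1.008 = 0.2422, n(Br) = 3.87/79.90 = 0.04844, n(F) = 1.841/19.00 = 0.09689
Smallest is Br at 0.04844 mol; normalising gives C 4.000, H 5.000, Br 1.000, F 2.000
→ C4H5BrF2

C4H5BrF2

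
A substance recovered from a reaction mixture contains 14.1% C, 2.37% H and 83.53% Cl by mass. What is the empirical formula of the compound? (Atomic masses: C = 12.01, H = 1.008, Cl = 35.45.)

Assume 100 g: 14.1 g C, 2.37 g H, 83.53 g Cl.
Moles — C: 14.1 / 12.01 = 1.174 mol; H: 2.37 / 1.008 = 2.351 mol; Cl: 83.53 / 35.45 = 2.356 mol
Ratios (÷ 1.174): C 1.000, H 2.003, Cl 2.007
≈ 1:2:2 → CH2Cl2

CH2Cl2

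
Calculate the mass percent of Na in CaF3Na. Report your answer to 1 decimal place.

19.1%

Molar mass = 1(40.08) + 3(19.00) + 1(22.99) = 120.070 g/mol
Mass of Na per mole = 1 × 22.99 = 22.990 g
% Na = 22.990 / 120.070 × 100 = 19.1%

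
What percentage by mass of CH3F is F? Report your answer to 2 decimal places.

Molar mass = 1(12.01) + 3(1.008) + 1(19.00) = 34.034 g/mol
Mass of F per mole = 1 × 19.00 = 19.000 g
% F = 19.000 / 34.034 × 100 = 55.83%

55.83%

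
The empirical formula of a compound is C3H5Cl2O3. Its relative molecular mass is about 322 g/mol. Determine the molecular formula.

C6H10Cl4O6

Empirical-formula mass = 159.97 g/mol
n = 322 / 159.97 = 2.01 ≈ 2
Molecular formula = (C3H5Cl2O3)2 = C6H10Cl4O6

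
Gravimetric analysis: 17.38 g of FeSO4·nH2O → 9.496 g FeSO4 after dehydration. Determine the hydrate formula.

FeSO4·7H2O

Mass of water lost = 17.38 − 9.496 = 7.884 g → 7.884 / 18.02 = 0.4375 mol H2O
Molar mass of FeSO4 = 151.92 g/mol → mol FeSO4 = 9.496 / 151.92 = 0.06251
n = 0.4375 / 0.06251 = 7.00 ≈ 7 → FeSO4·7H2O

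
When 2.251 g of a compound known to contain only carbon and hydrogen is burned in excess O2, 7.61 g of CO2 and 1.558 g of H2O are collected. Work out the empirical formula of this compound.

mol C = 7.61 / 44.01 = 0.1729; mass C = 0.1729 × 12.01 = 2.077 g
mol H = 2 × (1.558 / 18.02) = 0.1729; mass H = 0.1729 × 1.008 = 0.1743 g
Smallest is C at 0.1729 mol; normalising gives C 1.000, H 1.000
→ CH

CH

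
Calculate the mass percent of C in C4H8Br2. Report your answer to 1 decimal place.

22.3%

Molar mass = 4(12.01) + 8(1.008) + 2(79.90) = 215.904 g/mol
Mass of C per mole = 4 × 12.01 = 48.040 g
% C = 48.040 / 215.904 × 100 = 22.3%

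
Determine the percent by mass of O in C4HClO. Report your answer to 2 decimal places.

Molar mass = 4(12.01) + 1(1.008) + 1(35.45) + 1(16.00) = 100.498 g/mol
Mass of O per mole = 1 × 16.00 = 16.000 g
% O = 16.000 / 100.498 × 100 = 15.92%

15.92%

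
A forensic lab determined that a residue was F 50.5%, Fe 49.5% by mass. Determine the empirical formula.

F3Fe

Assume 100 g: 50.5 g F, 49.5 g Fe.
Moles — F: 50.5 / 19.00 = 2.658 mol; Fe: 49.5 / 55.85 = 0.8863 mol
Divide by the smallest (0.8863 mol Fe): F 2.999, Fe 1.000
→ F3Fe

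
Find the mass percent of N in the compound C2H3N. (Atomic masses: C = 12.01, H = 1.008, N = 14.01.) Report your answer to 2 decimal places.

Molar mass = 2(12.01) + 3(1.008) + 1(14.01) = 41.054 g/mol
Mass of N per mole = 1 × 14.01 = 14.010 g
% N = 14.010 / 41.054 × 100 = 34.13%

34.13%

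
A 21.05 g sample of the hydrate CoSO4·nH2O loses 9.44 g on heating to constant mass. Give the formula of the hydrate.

Mass of anhydrous CoSO4 = 21.05 − 9.44 = 11.61 g
mol H2O = 9.44 / 18.02 = 0.5239
Molar mass of CoSO4 = 155.00 g/mol → mol CoSO4 = 11.61 / 155.00 = 0.0749
n = 0.5239 / 0.0749 = 6.99 ≈ 7 → CoSO4·7H2O

CoSO4·7H2O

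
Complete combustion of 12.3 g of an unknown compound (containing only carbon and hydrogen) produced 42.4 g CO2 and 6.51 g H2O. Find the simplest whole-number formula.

C4H3

mol C = 42.4 / 44.01 = 0.9634; mass C = 0.9634 × 12.01 = 11.57 g
mol H = 2 × (6.51 / 18.02) = 0.7225; mass H = 0.7225 × 1.008 = 0.7283 g
Ratios (÷ 0.7225): C 1.333, H 1.000
Multiply by 3: C 4.00, H 3.00 → C4H3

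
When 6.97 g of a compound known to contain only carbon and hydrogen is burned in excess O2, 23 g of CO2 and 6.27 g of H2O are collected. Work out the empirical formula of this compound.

C3H4

mol C = 23 / 44.01 = 0.5226; mass C = 0.5226 × 12.01 = 6.277 g
mol H = 2 × (6.27 / 18.02) = 0.6959; mass H = 0.6959 × 1.008 = 0.7015 g
Divide by the smallest (0.5226 mol C): C 1.000, H 1.332
×3: C 3.00, H 3.99 → C3H4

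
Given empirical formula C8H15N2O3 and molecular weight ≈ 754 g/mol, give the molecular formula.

C32H60N8O12

Empirical-formula mass = 187.22 g/mol
n = 754 / 187.22 = 4.03 ≈ 4
Molecular formula = (C8H15N2O3)4 = C32H60N8O12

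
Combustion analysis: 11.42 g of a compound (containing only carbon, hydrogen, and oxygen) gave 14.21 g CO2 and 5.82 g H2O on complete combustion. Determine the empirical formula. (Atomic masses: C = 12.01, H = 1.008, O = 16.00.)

C3H6O4

mol C = 14.21 / 44.01 = 0.3229; mass C = 0.3229 × 12.01 = 3.878 g
mol H = 2 × (5.82 / 18.02) = 0.6459; mass H = 0.6459 × 1.008 = 0.6511 g
mass O = 11.42 − (4.529) = 6.891 g → mol O = 0.4307
Ratios (÷ 0.3229): C 1.000, H 2.001, O 1.334
×3: C 3.00, H 6.00, O 4.00 → C3H6O4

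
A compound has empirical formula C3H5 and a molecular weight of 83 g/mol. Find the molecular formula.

C6H10

Empirical-formula mass = 41.07 g/mol
n = 83 / 41.07 = 2.02 ≈ 2
Molecular formula = (C3H5)2 = C6H10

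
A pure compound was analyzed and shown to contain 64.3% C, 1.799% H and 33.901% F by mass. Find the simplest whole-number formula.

C3HF

Assume 100 g: 64.3 g C, 1.799 g H, 33.901 g F.
Moles — C: 64.3 / 12.01 = 5.354 mol; H: 1.799 / 1.008 = 1.785 mol; F: 33.901 / 19.00 = 1.784 mol
Divide by the smallest (1.784 mol F): C 3.001, H 1.000, F 1.000
≈ 3:1:1 → C3HF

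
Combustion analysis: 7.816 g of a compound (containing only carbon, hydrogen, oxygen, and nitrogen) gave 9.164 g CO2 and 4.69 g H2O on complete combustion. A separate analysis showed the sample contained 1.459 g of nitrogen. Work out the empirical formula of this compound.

mol C = 9.164 / 44.01 = 0.2082; mass C = 0.2082 × 12.01 = 2.501 g
mol H = 2 × (4.69 / 18.02) = 0.5205; mass H = 0.5205 × 1.008 = 0.5247 g
mol N = 1.459 / 14.01 = 0.1041
mass O = 7.816 − (4.484) = 3.332 g → mol O = 0.2082
Divide by the smallest (0.1041 mol N): C 1.999, H 4.998, N 1.000, O 1.999
≈ 2:5:1:2 → C2H5NO2

C2H5NO2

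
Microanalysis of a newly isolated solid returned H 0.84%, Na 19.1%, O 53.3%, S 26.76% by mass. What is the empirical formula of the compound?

HNaO4S

Assume 100 g: 0.84 g H, 19.1 g Na, 53.3 g O, 26.76 g S.
n(H) = 0.84/1.008 = 0.8333, n(Na) = 19.1/22.99 = 0.8308, n(O) = 53.3/16.00 = 3.331, n(S) = 26.76/32.07 = 0.8344
Divide by the smallest (0.8308 mol Na): H 1.003, Na 1.000, O 4.010, S 1.004
Ratio ≈ 1:1:4:1, so the empirical formula is HNaO4S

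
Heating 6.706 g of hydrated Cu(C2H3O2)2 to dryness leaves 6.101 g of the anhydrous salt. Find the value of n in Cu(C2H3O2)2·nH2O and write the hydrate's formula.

Cu(C2H3O2)2·H2O

Mass of water lost = 6.706 − 6.101 = 0.605 g → 0.605 / 18.02 = 0.03357 mol H2O
Molar mass of Cu(C2H3O2)2 = 181.64 g/mol → mol Cu(C2H3O2)2 = 6.101 / 181.64 = 0.03359
n = 0.03357 / 0.03359 = 1.00 ≈ 1 → Cu(C2H3O2)2·H2O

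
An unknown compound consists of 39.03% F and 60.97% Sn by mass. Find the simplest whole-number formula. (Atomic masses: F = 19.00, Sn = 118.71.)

Assume 100 g: 39.03 g F, 60.97 g Sn.
F: 39.03 g ÷ 19.00 g/mol = 2.054 mol
Sn: 60.97 g ÷ 118.71 g/mol = 0.5136 mol
Smallest is Sn at 0.5136 mol; normalising gives F 4.000, Sn 1.000
≈ 4:1 → F4Sn

F4Sn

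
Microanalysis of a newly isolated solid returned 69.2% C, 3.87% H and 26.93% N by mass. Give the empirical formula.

Assume 100 g: 69.2 g C, 3.87 g H, 26.93 g N.
C: 69.2 g ÷ 12.01 g/mol = 5.762 mol
H: 3.87 g ÷ 1.008 g/mol = 3.839 mol
N: 26.93 g ÷ 14.01 g/mol = 1.922 mol
Smallest is N at 1.922 mol; normalising gives C 2.998, H 1.997, N 1.000
→ C3H2N

C3H2N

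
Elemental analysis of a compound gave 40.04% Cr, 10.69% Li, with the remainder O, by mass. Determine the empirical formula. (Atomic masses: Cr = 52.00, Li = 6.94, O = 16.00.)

Assume 100 g: 40.04 g Cr, 10.69 g Li, 49.27 g O.
n(Cr) = 40.04/52.00 = 0.77, n(Li) = 10.69/6.94 = 1.54, n(O) = 49.27/16.00 = 3.079
Smallest is Cr at 0.77 mol; normalising gives Cr 1.000, Li 2.000, O 3.999
Ratio ≈ 1:2:4, so the empirical formula is CrLi2O4

CrLi2O4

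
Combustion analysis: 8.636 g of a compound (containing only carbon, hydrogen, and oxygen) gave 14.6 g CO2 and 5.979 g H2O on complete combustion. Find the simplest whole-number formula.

C4H8O3

mol C = 14.6 / 44.01 = 0.3317; mass C = 0.3317 × 12.01 = 3.984 g
mol H = 2 × (5.979 / 18.02) = 0.6636; mass H = 0.6636 × 1.008 = 0.6689 g
mass O = 8.636 − (4.653) = 3.983 g → mol O = 0.2489
Smallest is O at 0.2489 mol; normalising gives C 1.333, H 2.666, O 1.000
Scaling by 3: C 4.00, H 8.00, O 3.00 → C4H8O3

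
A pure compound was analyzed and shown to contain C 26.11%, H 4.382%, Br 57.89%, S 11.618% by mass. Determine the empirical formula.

Assume 100 g: 26.11 g C, 4.382 g H, 57.89 g Br, 11.618 g S.
n(C) = 26.11/12.01 = 2.174, n(H) = 4.382/1.008 = 4.347, n(Br) = 57.89/79.90 = 0.7245, n(S) = 11.618/32.07 = 0.3623
Smallest is S at 0.3623 mol; normalising gives C 6.001, H 12.000, Br 2.000, S 1.000
≈ 6:12:2:1 → C6H12Br2S

C6H12Br2S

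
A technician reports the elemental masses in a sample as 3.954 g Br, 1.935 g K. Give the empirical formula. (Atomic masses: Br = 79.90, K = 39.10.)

Br: 3.954 g ÷ 79.90 g/mol = 0.04949 mol
K: 1.935 g ÷ 39.10 g/mol = 0.04949 mol
Smallest is Br at 0.04949 mol; normalising gives Br 1.000, K 1.000
≈ 1:1 → BrK

BrK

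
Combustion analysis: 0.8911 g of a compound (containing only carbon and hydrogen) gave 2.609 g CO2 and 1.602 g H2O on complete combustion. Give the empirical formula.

mol C = 2.609 / 44.01 = 0.05928; mass C = 0.05928 × 12.01 = 0.7120 g
mol H = 2 × (1.602 / 18.02) = 0.1778; mass H = 0.1778 × 1.008 = 0.1792 g
Ratios (÷ 0.05928): C 1.000, H 2.999
Ratio ≈ 1:3, so the empirical formula is CH3

CH3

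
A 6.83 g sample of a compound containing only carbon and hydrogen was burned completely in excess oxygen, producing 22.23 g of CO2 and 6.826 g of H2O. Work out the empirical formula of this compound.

C2H3

mol C = 22.23 / 44.01 = 0.5051; mass C = 0.5051 × 12.01 = 6.066 g
mol H = 2 × (6.826 / 18.02) = 0.7576; mass H = 0.7576 × 1.008 = 0.7637 g
Divide by the smallest (0.5051 mol C): C 1.000, H 1.500
×2: C 2.00, H 3.00 → C2H3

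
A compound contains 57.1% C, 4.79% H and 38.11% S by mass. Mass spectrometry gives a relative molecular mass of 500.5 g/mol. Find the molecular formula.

C24H24S6

Assume 100 g: 57.1 g C, 4.79 g H, 38.11 g S.
C: 57.1 g ÷ 12.01 g/mol = 4.754 mol
H: 4.79 g ÷ 1.008 g/mol = 4.752 mol
S: 38.11 g ÷ 32.07 g/mol = 1.188 mol
Divide by the smallest (1.188 mol S): C 4.001, H 3.999, S 1.000
Ratio ≈ 4:4:1, so the empirical formula is C4H4S
Empirical-formula mass = 84.14 g/mol
n = 500.5 / 84.14 = 5.95 ≈ 6
Molecular formula = (C4H4S)×6 = C24H24S6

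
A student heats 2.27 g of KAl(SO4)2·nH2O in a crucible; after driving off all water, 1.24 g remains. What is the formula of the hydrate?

Mass of water lost = 2.27 − 1.24 = 1.03 g → 1.03 / 18.02 = 0.05716 mol H2O
Molar mass of KAl(SO4)2 = 258.22 g/mol → mol KAl(SO4)2 = 1.24 / 258.22 = 0.004802
n = 0.05716 / 0.004802 = 11.90 ≈ 12 → KAl(SO4)2·12H2O

KAl(SO4)2·12H2O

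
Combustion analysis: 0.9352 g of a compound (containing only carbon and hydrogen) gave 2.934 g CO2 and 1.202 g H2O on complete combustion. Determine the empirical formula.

mol C = 2.934 / 44.01 = 0.06667; mass C = 0.06667 × 12.01 = 0.8007 g
mol H = 2 × (1.202 / 18.02) = 0.1334; mass H = 0.1334 × 1.008 = 0.1345 g
Divide by the smallest (0.06667 mol C): C 1.000, H 2.001
≈ 1:2 → CH2

CH2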